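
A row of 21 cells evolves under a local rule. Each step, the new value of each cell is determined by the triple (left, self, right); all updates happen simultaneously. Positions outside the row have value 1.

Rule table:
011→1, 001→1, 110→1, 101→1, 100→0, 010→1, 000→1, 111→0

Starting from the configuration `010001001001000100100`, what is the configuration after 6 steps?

011100010111110001011

step 1: 110111011011011101101
step 2: 011101111111110111111
step 3: 110111000000011100000
step 4: 011101011111110101111
step 5: 110111110000011111000
step 6: 011100010111110001011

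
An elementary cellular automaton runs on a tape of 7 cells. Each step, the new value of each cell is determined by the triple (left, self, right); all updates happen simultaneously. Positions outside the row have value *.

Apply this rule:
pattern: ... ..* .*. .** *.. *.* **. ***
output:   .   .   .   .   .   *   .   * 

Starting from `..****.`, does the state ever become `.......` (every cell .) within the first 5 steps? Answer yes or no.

yes

...**.*
.....*.
......*
.......
all cells are . at step 4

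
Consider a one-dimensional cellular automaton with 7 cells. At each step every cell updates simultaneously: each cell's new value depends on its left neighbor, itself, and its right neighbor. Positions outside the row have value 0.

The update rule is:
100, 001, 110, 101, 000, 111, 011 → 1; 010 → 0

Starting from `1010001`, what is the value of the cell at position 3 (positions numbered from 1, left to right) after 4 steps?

1

0101110
1011111
0111111
1111111
position 3 holds 1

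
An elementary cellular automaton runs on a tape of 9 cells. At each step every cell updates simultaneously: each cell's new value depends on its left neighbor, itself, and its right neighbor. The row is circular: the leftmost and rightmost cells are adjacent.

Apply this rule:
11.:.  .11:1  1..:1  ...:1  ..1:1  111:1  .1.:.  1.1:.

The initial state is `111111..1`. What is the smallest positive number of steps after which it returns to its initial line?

11111.111
1111..111
111.11111
11..11111
1.1111111
..1111111
11111111.
1111111..
111111.11
11111..11
1111.1111
111..1111
11.111111
1..111111
.11111111
.1111111.
1111111.1
111111..1

18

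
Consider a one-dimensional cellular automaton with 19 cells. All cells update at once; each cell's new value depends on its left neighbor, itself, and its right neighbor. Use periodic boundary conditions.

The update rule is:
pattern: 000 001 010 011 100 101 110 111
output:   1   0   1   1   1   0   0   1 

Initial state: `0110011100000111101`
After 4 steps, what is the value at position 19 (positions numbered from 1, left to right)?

0101011011110111001
0101010011100110101
0101011011010100101
0101010010010110101
position 19 holds 1

1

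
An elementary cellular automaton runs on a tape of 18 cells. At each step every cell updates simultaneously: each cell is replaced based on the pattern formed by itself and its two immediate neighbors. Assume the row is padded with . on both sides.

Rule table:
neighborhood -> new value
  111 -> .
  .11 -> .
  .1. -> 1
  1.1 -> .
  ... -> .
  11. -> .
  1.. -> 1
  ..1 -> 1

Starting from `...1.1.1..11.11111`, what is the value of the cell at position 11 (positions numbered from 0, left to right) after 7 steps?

.

..11.1.111........
.1...1....1.......
111.111..111......
.......11...1.....
......1..1.111....
.....11111....1...
....1.....1..111..
position 11 holds .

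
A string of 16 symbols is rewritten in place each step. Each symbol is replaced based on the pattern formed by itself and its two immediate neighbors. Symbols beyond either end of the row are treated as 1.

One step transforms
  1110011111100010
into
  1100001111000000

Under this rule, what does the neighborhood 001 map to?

At position 4 the neighborhood is 001; the next row has 0 there.

0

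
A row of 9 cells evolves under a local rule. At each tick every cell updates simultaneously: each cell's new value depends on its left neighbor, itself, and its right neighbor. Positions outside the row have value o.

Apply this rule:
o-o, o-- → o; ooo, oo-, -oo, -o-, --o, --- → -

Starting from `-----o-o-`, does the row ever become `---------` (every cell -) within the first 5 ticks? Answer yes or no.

o-----o-o
-o-----o-
o-o-----o
-o-o-----
o-o-o----
tick 5 is o-o-o----, still not uniform -

no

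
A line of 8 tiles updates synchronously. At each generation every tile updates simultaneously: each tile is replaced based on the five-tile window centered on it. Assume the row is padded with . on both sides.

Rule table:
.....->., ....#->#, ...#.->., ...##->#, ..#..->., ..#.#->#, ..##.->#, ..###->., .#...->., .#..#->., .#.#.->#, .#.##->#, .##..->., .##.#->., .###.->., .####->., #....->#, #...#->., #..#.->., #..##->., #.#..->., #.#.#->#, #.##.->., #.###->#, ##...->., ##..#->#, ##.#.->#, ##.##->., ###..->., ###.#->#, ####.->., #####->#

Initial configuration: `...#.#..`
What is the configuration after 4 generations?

generation 1: .#.##..#
generation 2: .##..#..
generation 3: ##.#...#
generation 4: #.#.....

#.#.....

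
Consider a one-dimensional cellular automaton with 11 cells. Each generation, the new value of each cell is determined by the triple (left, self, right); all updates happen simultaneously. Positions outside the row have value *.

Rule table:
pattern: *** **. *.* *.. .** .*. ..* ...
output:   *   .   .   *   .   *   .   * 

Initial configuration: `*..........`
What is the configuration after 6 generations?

...*.*.*.*.

.*********.
..*******..
*..*****.*.
.*..***..*.
.**..*.*.*.
...*.*.*.*.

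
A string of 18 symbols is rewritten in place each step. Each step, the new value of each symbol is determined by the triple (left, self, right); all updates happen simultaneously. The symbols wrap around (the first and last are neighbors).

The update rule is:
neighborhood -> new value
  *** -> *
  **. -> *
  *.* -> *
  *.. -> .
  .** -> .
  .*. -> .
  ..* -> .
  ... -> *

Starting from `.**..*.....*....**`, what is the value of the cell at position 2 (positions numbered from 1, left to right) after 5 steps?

step 1: *.*....***...**..*
step 2: **..**..**.*..*...
step 3: .*...*...**.....*.
step 4: ...*...*..*.***...
step 5: **...*.....*.**.**
position 2 holds *

*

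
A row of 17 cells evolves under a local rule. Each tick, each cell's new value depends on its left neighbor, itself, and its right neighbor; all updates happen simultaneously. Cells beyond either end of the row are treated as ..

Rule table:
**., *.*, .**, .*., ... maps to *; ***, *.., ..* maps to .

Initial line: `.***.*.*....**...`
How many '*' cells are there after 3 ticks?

tick 1: .*.*****.**.**.**
tick 2: .***...**********
tick 3: .*.*.*.*........*
count of *: 5

5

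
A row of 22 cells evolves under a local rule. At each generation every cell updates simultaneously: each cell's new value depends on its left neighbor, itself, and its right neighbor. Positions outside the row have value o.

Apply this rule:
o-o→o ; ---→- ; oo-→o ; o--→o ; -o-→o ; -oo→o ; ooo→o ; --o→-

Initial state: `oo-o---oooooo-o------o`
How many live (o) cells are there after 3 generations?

19

generation 1: ooooo--ooooooooo-----o
generation 2: oooooo-oooooooooo----o
generation 3: oooooooooooooooooo---o
count of o: 19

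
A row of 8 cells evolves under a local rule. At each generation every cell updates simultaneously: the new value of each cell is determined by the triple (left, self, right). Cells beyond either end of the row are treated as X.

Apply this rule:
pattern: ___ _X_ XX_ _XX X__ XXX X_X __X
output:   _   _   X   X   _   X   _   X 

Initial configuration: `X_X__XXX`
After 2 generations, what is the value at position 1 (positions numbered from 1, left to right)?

X

generation 1: X___XXXX
generation 2: X__XXXXX
position 1 holds X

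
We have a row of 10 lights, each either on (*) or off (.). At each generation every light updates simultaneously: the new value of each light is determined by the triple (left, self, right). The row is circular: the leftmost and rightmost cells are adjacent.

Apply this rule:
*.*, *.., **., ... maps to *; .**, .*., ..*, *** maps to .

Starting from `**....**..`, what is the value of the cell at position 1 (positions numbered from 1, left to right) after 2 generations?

.

generation 1: .****..**.
generation 2: ....**..**
position 1 holds .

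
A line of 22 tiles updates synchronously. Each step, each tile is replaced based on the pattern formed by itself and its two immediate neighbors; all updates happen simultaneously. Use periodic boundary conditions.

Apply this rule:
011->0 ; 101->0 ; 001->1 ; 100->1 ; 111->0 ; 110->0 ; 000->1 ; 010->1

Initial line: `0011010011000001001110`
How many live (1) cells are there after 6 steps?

1100011100111111110001
0011100011000000001110
1100011100111111110001  (repeats step 1; period 2)
step 6: 0011100011000000001110
count of 1: 8

8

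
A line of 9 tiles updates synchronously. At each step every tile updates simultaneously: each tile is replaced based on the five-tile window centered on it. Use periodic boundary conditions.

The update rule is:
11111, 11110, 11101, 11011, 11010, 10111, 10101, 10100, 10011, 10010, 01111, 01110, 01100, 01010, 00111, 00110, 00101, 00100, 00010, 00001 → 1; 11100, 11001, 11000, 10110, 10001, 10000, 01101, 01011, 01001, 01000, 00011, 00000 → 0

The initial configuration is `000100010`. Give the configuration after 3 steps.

step 1: 011100110
step 2: 111001110
step 3: 110011111

110011111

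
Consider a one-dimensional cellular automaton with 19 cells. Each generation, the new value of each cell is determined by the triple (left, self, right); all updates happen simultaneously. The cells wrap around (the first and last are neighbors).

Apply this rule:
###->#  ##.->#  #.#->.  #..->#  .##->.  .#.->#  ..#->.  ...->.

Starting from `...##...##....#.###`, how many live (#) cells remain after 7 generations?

generation 1: #...##...##...#..##
generation 2: ##...##...##..##..#
generation 3: ###...##...##..##..
generation 4: .###...##...##..##.
generation 5: ..###...##...##..##
generation 6: #..###...##...##..#
generation 7: ##..###...##...##..
count of #: 9

9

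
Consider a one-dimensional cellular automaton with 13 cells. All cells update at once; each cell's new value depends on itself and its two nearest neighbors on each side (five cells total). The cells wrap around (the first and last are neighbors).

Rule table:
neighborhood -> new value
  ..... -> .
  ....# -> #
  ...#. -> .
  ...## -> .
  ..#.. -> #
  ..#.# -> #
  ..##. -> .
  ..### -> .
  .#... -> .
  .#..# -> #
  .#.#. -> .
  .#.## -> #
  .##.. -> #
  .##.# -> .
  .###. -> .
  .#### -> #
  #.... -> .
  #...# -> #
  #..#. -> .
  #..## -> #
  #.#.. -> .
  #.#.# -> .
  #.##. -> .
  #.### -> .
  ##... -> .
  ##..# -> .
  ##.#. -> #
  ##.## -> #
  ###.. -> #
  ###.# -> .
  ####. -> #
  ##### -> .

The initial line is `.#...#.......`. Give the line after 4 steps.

......#.#....

.#.#.#......#
..........#.#
........#.#..
......#.#....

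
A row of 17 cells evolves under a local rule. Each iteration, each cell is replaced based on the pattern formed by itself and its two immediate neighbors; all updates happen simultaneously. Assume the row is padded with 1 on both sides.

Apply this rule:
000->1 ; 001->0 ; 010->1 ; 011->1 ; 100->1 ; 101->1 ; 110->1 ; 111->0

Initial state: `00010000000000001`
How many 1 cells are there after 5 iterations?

13

iteration 1: 11011111111111101
iteration 2: 01110000000000111
iteration 3: 11011111111110100
iteration 4: 01110000000011110
iteration 5: 11011111111010011
count of 1: 13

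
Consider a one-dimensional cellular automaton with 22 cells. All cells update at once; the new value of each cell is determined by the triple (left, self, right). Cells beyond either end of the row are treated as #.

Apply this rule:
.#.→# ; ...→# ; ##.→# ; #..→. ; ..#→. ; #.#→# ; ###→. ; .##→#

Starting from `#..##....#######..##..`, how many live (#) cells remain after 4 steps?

#..##.##.#.....#..##..
#..#######.###.#..##..
#..#.....###.###..##..
#..#.###.#.###.#..##..
count of #: 12

12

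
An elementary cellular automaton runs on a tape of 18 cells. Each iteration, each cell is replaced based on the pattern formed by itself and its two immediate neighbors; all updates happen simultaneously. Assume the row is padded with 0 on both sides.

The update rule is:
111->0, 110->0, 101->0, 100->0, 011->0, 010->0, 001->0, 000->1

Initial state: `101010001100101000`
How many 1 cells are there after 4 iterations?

000000100000000011
111110001111111000
000000100000000011  (repeats iteration 1; period 2)
iteration 4: 111110001111111000
count of 1: 12

12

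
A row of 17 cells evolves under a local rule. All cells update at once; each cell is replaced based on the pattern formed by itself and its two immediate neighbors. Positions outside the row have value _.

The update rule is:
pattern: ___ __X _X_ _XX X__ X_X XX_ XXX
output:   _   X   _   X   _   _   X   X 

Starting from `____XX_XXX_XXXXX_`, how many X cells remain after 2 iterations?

___XXX_XXX_XXXXX_
__XXXX_XXX_XXXXX_
count of X: 12

12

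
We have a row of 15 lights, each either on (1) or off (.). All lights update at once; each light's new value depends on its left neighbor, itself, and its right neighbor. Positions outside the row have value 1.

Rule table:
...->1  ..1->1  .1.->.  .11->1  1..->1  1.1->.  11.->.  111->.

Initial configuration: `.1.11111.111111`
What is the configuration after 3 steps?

....1.....1....

...1.....1.....
111.11111.11111
....1.....1....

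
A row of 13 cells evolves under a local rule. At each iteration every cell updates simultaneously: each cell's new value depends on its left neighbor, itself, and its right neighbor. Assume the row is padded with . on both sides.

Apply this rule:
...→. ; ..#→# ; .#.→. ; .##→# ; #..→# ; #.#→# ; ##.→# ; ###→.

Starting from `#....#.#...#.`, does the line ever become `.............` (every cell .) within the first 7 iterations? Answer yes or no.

no

.#..#.#.#.#.#
#.##.#.#.#.#.
.####.#.#.#.#
##..##.#.#.#.
#######.#.#.#
#.....##.#.#.
.#...####.#.#
iteration 7 is .#...####.#.#, still not uniform .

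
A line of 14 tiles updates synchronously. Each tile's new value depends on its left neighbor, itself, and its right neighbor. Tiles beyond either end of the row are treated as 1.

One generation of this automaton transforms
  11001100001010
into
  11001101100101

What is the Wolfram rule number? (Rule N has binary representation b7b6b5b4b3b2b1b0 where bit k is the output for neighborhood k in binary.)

position 0: 111 → 1  (bit 7 = 1)
position 1: 110 → 1  (bit 6 = 1)
position 11: 101 → 1  (bit 5 = 1)
position 2: 100 → 0  (bit 4 = 0)
position 4: 011 → 1  (bit 3 = 1)
position 10: 010 → 0  (bit 2 = 0)
position 3: 001 → 0  (bit 1 = 0)
position 7: 000 → 1  (bit 0 = 1)
bits b7..b0 = 11101001 = 233

233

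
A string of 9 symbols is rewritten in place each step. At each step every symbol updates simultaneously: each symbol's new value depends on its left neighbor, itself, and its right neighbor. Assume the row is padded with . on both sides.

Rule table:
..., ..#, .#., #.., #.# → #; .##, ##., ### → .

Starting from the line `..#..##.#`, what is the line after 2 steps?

#####..##
.....##..

.....##..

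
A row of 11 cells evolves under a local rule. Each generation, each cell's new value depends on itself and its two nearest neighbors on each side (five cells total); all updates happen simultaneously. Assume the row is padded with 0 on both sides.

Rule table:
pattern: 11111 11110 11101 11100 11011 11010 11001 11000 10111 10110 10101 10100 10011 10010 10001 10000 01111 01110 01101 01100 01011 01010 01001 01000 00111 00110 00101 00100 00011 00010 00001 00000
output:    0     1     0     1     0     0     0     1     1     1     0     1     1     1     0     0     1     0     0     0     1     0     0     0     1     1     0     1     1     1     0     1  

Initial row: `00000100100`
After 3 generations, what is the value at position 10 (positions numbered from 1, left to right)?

11101101100
10001001010
10011010010
position 10 holds 1

1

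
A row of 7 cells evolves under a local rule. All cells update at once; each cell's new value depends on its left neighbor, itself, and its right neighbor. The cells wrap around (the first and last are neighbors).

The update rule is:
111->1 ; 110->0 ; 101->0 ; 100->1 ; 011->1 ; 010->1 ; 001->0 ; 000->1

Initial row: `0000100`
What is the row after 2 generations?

1100111

1110111
1100111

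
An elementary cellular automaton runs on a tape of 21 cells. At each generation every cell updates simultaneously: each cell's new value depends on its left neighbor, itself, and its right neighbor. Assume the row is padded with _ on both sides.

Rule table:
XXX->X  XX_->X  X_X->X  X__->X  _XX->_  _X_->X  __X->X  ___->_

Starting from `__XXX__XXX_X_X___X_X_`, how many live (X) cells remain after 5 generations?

17

_X_XXXX_XXXXXXX_XXXXX
XXX_XXXX_XXXXXXX_XXXX
_XXX_XXXX_XXXXXXX_XXX
X_XXX_XXXX_XXXXXXX_XX
XX_XXX_XXXX_XXXXXXX_X
count of X: 17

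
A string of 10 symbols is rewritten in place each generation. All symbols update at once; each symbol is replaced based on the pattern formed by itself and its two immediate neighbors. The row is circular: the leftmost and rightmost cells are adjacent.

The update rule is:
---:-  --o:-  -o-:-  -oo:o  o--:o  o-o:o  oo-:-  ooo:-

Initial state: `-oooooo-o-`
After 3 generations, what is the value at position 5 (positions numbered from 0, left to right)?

-o-----o-o
o-o-----o-
-o-o-----o
position 5 holds -

-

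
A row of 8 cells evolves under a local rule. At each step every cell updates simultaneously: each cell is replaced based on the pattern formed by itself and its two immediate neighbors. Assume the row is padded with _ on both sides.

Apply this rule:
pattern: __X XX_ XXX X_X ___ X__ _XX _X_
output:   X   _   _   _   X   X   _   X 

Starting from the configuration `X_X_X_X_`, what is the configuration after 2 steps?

X_X_X___

step 1: X_X_X_XX
step 2: X_X_X___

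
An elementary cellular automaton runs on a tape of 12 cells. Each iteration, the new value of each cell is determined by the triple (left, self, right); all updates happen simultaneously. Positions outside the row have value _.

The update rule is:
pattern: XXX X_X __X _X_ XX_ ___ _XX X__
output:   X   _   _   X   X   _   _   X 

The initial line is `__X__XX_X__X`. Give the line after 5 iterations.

____XX_X_X_X

__XX__X_XX_X
___XX_X__X_X
____X_XX_X_X
____X__X_X_X
____XX_X_X_X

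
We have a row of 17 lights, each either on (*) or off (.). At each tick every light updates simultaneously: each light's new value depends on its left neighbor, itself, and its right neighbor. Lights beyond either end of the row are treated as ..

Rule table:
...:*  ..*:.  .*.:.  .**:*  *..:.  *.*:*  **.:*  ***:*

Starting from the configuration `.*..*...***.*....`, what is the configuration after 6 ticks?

*****..*****..***

......*.****..***
*****..*****..***
*****..*****..***  (fixed point — unchanged through tick 6)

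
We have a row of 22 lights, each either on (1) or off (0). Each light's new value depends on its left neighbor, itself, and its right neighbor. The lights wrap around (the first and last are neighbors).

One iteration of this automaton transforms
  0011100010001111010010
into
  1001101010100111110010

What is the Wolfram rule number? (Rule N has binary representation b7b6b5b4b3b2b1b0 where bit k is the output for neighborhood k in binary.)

229

position 3: 111 → 1  (bit 7 = 1)
position 4: 110 → 1  (bit 6 = 1)
position 16: 101 → 1  (bit 5 = 1)
position 5: 100 → 0  (bit 4 = 0)
position 2: 011 → 0  (bit 3 = 0)
position 8: 010 → 1  (bit 2 = 1)
position 1: 001 → 0  (bit 1 = 0)
position 0: 000 → 1  (bit 0 = 1)
bits b7..b0 = 11100101 = 229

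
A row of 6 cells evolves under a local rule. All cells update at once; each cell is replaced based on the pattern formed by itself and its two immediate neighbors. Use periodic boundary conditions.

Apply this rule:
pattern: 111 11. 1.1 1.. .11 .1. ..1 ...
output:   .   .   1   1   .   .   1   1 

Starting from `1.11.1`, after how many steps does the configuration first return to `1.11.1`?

.1..1.
1.11.1

2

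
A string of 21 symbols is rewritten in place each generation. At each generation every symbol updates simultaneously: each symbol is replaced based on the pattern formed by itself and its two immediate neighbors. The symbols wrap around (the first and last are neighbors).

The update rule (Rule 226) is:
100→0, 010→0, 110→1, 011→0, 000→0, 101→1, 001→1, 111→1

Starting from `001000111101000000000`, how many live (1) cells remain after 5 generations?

6

010001011110000000000
100010101110000000000
000101010110000000001
001010101010000000010
010101010100000000100
count of 1: 6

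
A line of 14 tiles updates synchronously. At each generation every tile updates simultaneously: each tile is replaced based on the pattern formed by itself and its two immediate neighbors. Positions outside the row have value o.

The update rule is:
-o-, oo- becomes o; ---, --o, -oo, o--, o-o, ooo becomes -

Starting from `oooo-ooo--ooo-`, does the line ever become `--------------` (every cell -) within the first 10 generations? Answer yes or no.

no

generation 1: ---o---o----o-
generation 2: ---o---o----o-  (fixed point — unchanged through generation 10)
generation 10 is ---o---o----o-, still not uniform -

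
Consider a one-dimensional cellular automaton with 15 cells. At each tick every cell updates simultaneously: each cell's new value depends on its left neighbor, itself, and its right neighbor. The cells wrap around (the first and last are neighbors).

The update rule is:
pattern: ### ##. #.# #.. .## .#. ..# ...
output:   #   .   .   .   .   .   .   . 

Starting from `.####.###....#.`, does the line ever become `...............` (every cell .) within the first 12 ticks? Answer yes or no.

yes

..##...#.......
...............
all cells are . at tick 2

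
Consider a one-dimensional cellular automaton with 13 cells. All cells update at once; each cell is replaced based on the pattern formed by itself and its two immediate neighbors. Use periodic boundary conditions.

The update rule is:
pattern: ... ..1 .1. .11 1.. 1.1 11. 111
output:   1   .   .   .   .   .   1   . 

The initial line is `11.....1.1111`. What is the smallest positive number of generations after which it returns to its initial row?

26

.1.111.......
.....1.111111
.111........1
...1.111111..
11........1.1
.1.111111....
........1.111
.111111.....1
......1.111..
11111.....1.1
....1.111....
111.....1.111
..1.111......
1.....1.11111
1.111........
....1.111111.
111........1.
..1.111111...
1........1.11
1.111111.....
.......1.111.
111111.....1.
.....1.111...
1111.....1.11
...1.111.....
11.....1.1111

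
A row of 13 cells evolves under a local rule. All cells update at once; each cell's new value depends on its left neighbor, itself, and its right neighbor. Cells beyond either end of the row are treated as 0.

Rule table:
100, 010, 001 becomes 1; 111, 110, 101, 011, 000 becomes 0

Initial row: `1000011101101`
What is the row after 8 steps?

1100100000001
0011110000011
0100001000100
1110011101110
0001100000001
0010010000011
0111111000100
1000000101110

1000000101110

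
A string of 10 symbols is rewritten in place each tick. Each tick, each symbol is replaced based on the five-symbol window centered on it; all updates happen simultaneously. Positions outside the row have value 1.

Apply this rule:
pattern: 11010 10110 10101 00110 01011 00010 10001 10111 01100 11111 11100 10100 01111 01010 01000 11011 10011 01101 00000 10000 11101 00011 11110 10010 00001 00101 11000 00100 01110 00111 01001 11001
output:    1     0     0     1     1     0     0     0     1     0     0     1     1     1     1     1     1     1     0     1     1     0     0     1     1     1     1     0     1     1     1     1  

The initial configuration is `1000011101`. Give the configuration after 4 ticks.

0111011110
1011101011
1101110101
0110111010

0110111010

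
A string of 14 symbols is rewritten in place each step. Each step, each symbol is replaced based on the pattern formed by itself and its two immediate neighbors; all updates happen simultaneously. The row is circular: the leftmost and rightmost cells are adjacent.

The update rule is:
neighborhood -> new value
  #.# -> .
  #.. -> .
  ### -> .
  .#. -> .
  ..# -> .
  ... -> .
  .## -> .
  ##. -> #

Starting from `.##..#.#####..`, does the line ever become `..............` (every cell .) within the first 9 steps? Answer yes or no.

..#........#..
..............
all cells are . at step 2

yes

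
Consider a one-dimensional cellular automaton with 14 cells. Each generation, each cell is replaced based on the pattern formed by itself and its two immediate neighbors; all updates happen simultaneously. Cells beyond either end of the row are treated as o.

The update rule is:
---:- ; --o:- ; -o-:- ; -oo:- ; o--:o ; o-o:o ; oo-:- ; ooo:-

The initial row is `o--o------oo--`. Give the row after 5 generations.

-o-o-o--o-----

-o--o-------o-
o-o--o-------o
-o-o--o-------
o-o-o--o------
-o-o-o--o-----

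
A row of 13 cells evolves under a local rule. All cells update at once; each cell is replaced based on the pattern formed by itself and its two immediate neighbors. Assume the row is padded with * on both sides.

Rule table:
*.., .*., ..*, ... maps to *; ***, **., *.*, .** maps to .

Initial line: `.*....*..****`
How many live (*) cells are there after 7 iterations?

iteration 1: .********....
iteration 2: .........****
iteration 3: *********....
iteration 4: .........****  (repeats iteration 2; period 2)
iteration 7: *********....
count of *: 9

9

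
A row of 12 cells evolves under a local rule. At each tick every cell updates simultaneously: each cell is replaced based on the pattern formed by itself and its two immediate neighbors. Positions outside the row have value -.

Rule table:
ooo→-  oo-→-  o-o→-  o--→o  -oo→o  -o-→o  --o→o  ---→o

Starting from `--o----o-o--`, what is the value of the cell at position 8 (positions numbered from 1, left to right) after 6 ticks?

-

tick 1: oooooooo-ooo
tick 2: o--------o--
tick 3: oooooooooooo
tick 4: o-----------
tick 5: oooooooooooo  (repeats tick 3; period 2)
tick 6: o-----------
position 8 holds -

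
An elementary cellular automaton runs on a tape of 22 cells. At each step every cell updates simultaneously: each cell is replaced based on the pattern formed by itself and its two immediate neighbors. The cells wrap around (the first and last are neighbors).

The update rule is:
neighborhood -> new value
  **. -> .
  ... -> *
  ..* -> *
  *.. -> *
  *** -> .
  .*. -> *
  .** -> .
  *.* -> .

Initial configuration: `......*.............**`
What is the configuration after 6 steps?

....................**

********************..
....................**
********************..  (repeats step 1; period 2)
step 6: ....................**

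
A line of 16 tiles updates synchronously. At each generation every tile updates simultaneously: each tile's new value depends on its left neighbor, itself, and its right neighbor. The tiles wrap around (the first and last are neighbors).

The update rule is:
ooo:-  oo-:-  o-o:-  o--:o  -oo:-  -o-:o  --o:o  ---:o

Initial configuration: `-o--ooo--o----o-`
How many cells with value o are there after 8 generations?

3

oooo---ooooooooo
----ooo---------
oooo---ooooooooo  (repeats generation 1; period 2)
generation 8: ----ooo---------
count of o: 3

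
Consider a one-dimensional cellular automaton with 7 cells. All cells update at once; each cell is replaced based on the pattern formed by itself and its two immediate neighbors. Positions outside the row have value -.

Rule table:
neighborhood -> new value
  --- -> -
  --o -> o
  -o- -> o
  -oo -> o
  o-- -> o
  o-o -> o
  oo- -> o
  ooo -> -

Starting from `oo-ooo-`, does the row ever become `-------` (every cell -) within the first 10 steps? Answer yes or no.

step 1: oooo-oo
step 2: o--oooo
step 3: oooo--o
step 4: o--oooo  (repeats step 2; period 2)
step 10: o--oooo
step 10 is o--oooo, still not uniform -

no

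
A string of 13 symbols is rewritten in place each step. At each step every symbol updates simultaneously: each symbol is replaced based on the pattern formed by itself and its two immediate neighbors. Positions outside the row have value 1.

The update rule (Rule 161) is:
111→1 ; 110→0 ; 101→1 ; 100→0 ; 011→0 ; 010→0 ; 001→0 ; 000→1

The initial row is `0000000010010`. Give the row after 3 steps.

0101100001000

step 1: 0111111000001
step 2: 1011110011100
step 3: 0101100001000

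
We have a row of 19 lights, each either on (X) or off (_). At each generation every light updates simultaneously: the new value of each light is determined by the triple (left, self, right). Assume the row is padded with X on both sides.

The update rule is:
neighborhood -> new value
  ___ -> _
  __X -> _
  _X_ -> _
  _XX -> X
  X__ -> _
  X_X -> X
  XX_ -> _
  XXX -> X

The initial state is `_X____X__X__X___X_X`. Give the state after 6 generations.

_________________XX

generation 1: X________________XX
generation 2: _________________XX
generation 3: _________________XX  (fixed point — unchanged through generation 6)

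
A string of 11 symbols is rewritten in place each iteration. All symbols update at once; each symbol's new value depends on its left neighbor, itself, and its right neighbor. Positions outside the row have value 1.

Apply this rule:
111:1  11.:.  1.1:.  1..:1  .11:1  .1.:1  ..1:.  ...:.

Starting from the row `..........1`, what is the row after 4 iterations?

1.........1
.1........1
.11.......1
.1.1......1

.1.1......1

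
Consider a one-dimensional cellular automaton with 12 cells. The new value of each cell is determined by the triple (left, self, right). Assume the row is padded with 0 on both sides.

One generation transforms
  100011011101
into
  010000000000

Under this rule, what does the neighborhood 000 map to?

0

At position 2 the neighborhood is 000; the next row has 0 there.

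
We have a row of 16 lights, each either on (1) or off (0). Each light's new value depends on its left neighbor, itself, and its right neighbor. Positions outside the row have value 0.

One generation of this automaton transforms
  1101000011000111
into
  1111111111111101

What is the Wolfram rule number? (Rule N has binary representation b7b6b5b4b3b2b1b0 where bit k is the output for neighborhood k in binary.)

position 14: 111 → 0  (bit 7 = 0)
position 1: 110 → 1  (bit 6 = 1)
position 2: 101 → 1  (bit 5 = 1)
position 4: 100 → 1  (bit 4 = 1)
position 0: 011 → 1  (bit 3 = 1)
position 3: 010 → 1  (bit 2 = 1)
position 7: 001 → 1  (bit 1 = 1)
position 5: 000 → 1  (bit 0 = 1)
bits b7..b0 = 01111111 = 127

127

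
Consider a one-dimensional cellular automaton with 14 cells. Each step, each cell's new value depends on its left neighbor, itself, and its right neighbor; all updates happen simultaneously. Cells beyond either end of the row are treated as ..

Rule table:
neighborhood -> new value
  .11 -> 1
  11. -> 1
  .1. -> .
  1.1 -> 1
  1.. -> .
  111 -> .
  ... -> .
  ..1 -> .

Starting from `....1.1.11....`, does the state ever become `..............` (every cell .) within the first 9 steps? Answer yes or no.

.....1.111....
......11.1....
......111.....
......1.1.....
.......1......
..............
all cells are . at step 6

yes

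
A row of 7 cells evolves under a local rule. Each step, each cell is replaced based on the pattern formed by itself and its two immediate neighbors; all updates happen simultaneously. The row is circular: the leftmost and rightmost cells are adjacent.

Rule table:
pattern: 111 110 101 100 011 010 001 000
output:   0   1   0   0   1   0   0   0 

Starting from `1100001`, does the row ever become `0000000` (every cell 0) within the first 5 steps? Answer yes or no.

0100001
0000000
all cells are 0 at step 2

yes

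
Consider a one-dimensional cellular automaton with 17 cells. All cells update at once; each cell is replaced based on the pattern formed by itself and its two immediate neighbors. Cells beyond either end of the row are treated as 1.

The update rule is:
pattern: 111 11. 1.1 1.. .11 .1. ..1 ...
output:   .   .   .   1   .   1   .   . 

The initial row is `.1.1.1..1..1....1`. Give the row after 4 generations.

.1.1.11.11.11....
.1.1.........1...
.1.11........11..
.1...1.........1.

.1...1.........1.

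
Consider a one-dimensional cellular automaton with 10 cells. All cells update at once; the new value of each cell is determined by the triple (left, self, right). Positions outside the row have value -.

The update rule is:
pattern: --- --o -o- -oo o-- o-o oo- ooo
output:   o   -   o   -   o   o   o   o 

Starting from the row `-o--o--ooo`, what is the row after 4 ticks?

tick 1: -oo-oo--oo
tick 2: --oo-oo--o
tick 3: o--oo-oo-o
tick 4: oo--oo-ooo

oo--oo-ooo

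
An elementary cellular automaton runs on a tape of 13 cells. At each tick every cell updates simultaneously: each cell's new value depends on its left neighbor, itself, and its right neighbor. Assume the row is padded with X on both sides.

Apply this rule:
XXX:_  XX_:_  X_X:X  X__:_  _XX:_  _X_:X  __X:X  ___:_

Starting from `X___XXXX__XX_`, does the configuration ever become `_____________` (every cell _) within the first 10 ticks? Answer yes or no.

no

___X_____X__X
__XX____XX_X_
_X_____X__XXX
XX____XX_X___
_____X__XX__X
____XX_X___X_
___X__XX__XXX
__XX_X___X___
_X__XX__XX__X
XX_X___X___X_
tick 10 is XX_X___X___X_, still not uniform _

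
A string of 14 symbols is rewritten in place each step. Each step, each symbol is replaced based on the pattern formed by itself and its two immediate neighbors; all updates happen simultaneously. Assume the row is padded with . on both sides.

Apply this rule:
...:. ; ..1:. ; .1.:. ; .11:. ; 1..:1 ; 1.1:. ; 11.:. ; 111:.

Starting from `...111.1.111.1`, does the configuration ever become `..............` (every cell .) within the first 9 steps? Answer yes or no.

..............
all cells are . at step 1

yes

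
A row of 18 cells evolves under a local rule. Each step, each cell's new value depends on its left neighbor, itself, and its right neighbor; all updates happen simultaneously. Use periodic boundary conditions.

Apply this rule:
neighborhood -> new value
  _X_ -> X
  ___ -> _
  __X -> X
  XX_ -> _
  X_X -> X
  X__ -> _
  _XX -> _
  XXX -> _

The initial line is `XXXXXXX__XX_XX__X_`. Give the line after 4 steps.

step 1: ________X__X___XXX
step 2: _______XX_XX__X___
step 3: ______X__X___XX___
step 4: _____XX_XX__X_____

_____XX_XX__X_____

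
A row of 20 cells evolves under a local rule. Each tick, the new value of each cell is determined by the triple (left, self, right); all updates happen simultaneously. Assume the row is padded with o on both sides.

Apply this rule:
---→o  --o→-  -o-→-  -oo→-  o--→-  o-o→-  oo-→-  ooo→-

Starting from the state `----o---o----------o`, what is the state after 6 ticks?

-oo---o---oooooooo--
----o---o-----------
-oo---o---ooooooooo-
----o---o-----------  (repeats tick 2; period 2)
tick 6: ----o---o-----------

----o---o-----------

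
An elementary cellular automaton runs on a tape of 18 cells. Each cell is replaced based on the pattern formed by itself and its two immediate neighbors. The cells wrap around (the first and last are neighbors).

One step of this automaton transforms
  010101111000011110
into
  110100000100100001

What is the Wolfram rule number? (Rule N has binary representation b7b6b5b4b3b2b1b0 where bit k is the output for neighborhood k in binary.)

22

position 6: 111 → 0  (bit 7 = 0)
position 8: 110 → 0  (bit 6 = 0)
position 2: 101 → 0  (bit 5 = 0)
position 9: 100 → 1  (bit 4 = 1)
position 5: 011 → 0  (bit 3 = 0)
position 1: 010 → 1  (bit 2 = 1)
position 0: 001 → 1  (bit 1 = 1)
position 10: 000 → 0  (bit 0 = 0)
bits b7..b0 = 00010110 = 22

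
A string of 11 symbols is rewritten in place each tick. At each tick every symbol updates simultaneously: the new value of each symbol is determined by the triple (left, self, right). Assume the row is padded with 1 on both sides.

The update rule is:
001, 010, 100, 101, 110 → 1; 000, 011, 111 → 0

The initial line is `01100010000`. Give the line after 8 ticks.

tick 1: 10110111001
tick 2: 11011001110
tick 3: 01101110011
tick 4: 10110011100
tick 5: 11011100111
tick 6: 01100111000
tick 7: 10111001101
tick 8: 11001110110

11001110110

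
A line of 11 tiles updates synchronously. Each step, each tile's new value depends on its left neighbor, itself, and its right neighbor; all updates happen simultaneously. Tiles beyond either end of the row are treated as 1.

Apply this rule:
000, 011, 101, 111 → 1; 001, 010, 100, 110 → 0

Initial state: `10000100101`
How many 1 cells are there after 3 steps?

00110000011
00100111011
00000110111
count of 1: 5

5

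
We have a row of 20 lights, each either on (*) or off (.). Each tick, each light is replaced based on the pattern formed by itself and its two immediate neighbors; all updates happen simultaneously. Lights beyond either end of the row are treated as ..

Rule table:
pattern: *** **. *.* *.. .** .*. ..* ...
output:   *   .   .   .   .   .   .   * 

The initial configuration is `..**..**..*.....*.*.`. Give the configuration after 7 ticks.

...**..........**...

*...........***.....
..*********..*..****
*..*******.......**.
....*****..*****....
***..***....***..***
.*....*..**..*....*.
...**..........**...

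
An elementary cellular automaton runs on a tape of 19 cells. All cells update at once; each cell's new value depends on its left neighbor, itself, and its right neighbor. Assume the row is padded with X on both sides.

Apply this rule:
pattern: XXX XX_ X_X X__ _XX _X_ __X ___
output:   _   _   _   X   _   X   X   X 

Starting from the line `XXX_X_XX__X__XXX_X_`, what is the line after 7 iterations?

____X___XXXXX____X_
XXXXXXXX_____XXXXX_
________XXXXX______
XXXXXXXX_____XXXXXX
________XXXXX______  (repeats iteration 3; period 2)
iteration 7: ________XXXXX______

________XXXXX______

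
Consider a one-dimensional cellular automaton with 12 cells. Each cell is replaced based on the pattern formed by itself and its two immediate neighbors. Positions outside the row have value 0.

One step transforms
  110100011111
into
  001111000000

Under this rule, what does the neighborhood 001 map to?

0

At position 6 the neighborhood is 001; the next row has 0 there.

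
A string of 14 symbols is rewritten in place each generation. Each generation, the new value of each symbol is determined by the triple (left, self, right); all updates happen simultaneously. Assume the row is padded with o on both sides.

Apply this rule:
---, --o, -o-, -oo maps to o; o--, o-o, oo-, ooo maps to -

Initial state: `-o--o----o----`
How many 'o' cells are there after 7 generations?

8

-o-oo-oooo-ooo
-o-o--o----o--
-o-o-oo-oooo-o
-o-o-o--o----o
-o-o-o-oo-oooo
-o-o-o-o--o---
-o-o-o-o-oo-oo
count of o: 8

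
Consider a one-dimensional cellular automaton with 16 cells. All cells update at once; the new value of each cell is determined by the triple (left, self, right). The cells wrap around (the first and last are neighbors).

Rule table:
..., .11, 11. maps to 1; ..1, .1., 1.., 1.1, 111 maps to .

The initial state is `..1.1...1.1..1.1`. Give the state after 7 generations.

1.1...1...1.1...

......1.........
11111...11111111
....1.1.1.......
111.......111111
..1.11111.1.....
1...1...1...1111
1.1...1...1.1...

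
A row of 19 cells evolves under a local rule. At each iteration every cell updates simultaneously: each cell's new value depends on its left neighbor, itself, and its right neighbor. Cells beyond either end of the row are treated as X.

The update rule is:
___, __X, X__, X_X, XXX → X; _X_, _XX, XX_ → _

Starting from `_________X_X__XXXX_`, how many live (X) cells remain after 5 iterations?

13

XXXXXXXXX_X_XX_XX_X
XXXXXXXX_X_X__X__X_
XXXXXXX_X_X_XX_XX_X
XXXXXX_X_X_X__X__X_
XXXXX_X_X_X_XX_XX_X
count of X: 13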